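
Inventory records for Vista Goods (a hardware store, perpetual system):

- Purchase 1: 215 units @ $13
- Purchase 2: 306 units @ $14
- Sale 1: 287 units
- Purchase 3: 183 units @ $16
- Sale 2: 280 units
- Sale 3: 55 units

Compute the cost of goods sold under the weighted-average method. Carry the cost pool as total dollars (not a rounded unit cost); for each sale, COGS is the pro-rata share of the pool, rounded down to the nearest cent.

COGS = $8,806.01

After Purchase 1: 215 on hand, pool $2,795.00 (≈ $13.0000 each)
After Purchase 2: 521 on hand, pool $7,079.00 (≈ $13.5873 each)
Sale 1, sell 287: 287/521 × $7,079.00 → $3,899.56
After Purchase 3: 417 on hand, pool $6,107.44 (≈ $14.6461 each)
Sale 2, sell 280: 280/417 × $6,107.44 → $4,100.91
Sale 3, sell 55: 55/137 × $2,006.53 → $805.54
Total COGS = $3,899.56 + $4,100.91 + $805.54 = $8,806.01
Ending inventory (cost pool remaining) = $1,200.99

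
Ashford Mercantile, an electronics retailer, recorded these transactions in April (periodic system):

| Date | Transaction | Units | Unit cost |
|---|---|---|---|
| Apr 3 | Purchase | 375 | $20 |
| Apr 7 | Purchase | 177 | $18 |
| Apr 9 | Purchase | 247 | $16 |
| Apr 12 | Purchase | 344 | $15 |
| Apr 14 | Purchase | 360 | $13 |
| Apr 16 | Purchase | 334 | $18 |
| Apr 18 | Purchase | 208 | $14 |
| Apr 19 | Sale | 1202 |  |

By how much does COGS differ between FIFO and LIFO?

FIFO COGS: 375 @ $20 + 177 @ $18 + 247 @ $16 + 344 @ $15 + 59 @ $13 = $20,565
LIFO COGS: 208 @ $14 + 334 @ $18 + 360 @ $13 + 300 @ $15 = $18,104
Difference = |$20,565 − $18,104| = $2,461

$2,461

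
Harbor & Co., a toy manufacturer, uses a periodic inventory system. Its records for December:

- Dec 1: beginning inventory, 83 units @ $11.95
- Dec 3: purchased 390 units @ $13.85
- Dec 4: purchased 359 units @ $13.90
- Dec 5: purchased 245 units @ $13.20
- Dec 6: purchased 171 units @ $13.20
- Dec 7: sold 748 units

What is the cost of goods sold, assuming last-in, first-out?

Dec 7, 748 sold [LIFO — newest first]: 171 @ $13.20 + 245 @ $13.20 + 332 @ $13.90 = $10,106.00
Ending inventory: 83 @ $11.95 + 390 @ $13.85 + 27 @ $13.90 = $6,768.65
Check: goods available $16,874.65 = COGS $10,106.00 + ending $6,768.65

COGS = $10,106.00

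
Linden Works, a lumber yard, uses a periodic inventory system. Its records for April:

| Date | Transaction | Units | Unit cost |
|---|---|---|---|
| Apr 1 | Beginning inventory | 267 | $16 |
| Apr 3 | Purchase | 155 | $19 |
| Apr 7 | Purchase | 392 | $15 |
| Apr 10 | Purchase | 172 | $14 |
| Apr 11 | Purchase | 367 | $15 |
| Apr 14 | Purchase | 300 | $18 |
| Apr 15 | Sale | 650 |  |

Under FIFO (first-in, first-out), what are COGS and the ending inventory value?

Apr 15, 650 sold [FIFO — oldest first]: 267 @ $16 + 155 @ $19 + 228 @ $15 = $10,637
Ending inventory: 164 @ $15 + 172 @ $14 + 367 @ $15 + 300 @ $18 = $15,773
Check: goods available $26,410 = COGS $10,637 + ending $15,773

COGS = $10,637; ending inventory = $15,773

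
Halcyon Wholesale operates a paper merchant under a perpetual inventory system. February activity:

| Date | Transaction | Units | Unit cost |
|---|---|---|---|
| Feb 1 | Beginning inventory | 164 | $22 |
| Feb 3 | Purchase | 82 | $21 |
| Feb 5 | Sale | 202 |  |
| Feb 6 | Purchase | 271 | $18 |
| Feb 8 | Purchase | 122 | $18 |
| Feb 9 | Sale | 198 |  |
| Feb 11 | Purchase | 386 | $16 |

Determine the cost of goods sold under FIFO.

Feb 5, 202 sold [FIFO — oldest first]: 164 @ $22 + 38 @ $21 = $4,406
Feb 9, 198 sold [FIFO — oldest first]: 44 @ $21 + 154 @ $18 = $3,696
Total COGS = $4,406 + $3,696 = $8,102
Ending inventory: 117 @ $18 + 122 @ $18 + 386 @ $16 = $10,478

COGS = $8,102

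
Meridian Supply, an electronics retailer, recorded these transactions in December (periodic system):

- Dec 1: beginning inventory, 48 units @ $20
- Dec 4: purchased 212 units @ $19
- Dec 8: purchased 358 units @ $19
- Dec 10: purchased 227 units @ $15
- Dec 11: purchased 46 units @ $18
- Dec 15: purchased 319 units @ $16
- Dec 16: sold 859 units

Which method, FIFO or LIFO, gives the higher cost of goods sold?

FIFO

FIFO COGS: 48 @ $20 + 212 @ $19 + 358 @ $19 + 227 @ $15 + 14 @ $18 = $15,447
LIFO COGS: 319 @ $16 + 46 @ $18 + 227 @ $15 + 267 @ $19 = $14,410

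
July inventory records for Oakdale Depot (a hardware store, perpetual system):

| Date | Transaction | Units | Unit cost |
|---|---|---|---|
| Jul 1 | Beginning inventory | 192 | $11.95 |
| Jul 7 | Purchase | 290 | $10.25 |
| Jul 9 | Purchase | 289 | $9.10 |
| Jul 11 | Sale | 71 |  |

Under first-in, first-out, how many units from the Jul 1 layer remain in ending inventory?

121

Jul 11, 71 sold [FIFO — oldest first]: 71 @ $11.95 = $848.45
Ending inventory: 121 @ $11.95 + 290 @ $10.25 + 289 @ $9.10 = $7,048.35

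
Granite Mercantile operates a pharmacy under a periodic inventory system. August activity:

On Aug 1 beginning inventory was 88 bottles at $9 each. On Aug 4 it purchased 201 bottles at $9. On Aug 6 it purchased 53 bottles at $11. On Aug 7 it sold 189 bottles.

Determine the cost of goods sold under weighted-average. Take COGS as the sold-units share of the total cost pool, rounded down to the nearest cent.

Aug 7, sell 189: 189/342 × $3,184.00 → $1,759.57
Ending inventory (cost pool remaining) = $1,424.43

COGS = $1,759.57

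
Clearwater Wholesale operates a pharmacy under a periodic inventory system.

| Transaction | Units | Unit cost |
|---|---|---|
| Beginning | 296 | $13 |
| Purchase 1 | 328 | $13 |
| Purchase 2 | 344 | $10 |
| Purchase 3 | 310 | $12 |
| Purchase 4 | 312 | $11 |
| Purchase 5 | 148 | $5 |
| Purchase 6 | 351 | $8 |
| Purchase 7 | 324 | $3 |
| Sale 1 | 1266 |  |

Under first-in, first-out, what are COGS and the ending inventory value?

COGS = $15,128; ending inventory = $8,096

Sale 1 (1266) [FIFO — oldest first]: 296 @ $13 + 328 @ $13 + 344 @ $10 + 298 @ $12 = $15,128
Ending inventory: 12 @ $12 + 312 @ $11 + 148 @ $5 + 351 @ $8 + 324 @ $3 = $8,096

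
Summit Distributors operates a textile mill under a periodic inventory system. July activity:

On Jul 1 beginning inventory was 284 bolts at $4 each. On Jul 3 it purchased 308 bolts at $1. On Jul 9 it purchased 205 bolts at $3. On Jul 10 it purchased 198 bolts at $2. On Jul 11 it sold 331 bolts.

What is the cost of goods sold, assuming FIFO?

Jul 11, 331 sold [FIFO — oldest first]: 284 @ $4 + 47 @ $1 = $1,183
Ending inventory: 261 @ $1 + 205 @ $3 + 198 @ $2 = $1,272
Check: goods available $2,455 = COGS $1,183 + ending $1,272

COGS = $1,183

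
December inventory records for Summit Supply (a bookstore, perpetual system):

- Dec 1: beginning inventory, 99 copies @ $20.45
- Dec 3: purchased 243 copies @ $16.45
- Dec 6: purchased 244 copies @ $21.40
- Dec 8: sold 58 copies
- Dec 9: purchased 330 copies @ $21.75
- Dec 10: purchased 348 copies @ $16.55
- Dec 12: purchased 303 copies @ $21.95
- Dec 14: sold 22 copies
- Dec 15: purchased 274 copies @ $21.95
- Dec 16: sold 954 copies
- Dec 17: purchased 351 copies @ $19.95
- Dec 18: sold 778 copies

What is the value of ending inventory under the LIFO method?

Dec 8, 58 sold [LIFO — newest first]: 58 @ $21.40 = $1,241.20
Dec 14, 22 sold [LIFO — newest first]: 22 @ $21.95 = $482.90
Dec 16, 954 sold [LIFO — newest first]: 274 @ $21.95 + 281 @ $21.95 + 348 @ $16.55 + 51 @ $21.75 = $19,050.90
Dec 18, 778 sold [LIFO — newest first]: 351 @ $19.95 + 279 @ $21.75 + 148 @ $21.40 = $16,237.90
Total COGS = $1,241.20 + $482.90 + $19,050.90 + $16,237.90 = $37,012.90
Ending inventory: 99 @ $20.45 + 243 @ $16.45 + 38 @ $21.40 = $6,835.10

Ending inventory = $6,835.10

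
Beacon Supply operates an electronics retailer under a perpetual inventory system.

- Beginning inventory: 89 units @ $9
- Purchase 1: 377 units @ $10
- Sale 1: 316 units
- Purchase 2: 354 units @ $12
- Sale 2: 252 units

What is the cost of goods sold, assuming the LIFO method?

COGS = $6,184

Sale 1 (316) [LIFO — newest first]: 316 @ $10 = $3,160
Sale 2 (252) [LIFO — newest first]: 252 @ $12 = $3,024
Total COGS = $3,160 + $3,024 = $6,184
Ending inventory: 89 @ $9 + 61 @ $10 + 102 @ $12 = $2,635
Check: goods available $8,819 = COGS $6,184 + ending $2,635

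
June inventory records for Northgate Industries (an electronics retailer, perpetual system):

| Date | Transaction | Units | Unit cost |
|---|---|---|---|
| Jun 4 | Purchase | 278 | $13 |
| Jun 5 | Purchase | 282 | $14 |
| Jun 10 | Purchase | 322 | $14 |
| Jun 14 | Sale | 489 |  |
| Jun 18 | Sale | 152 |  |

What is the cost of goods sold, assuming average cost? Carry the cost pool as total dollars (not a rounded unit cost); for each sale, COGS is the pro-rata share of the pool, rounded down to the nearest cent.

COGS = $8,771.96

After Jun 4: 278 on hand, pool $3,614.00 (≈ $13.0000 each)
After Jun 5: 560 on hand, pool $7,562.00 (≈ $13.5036 each)
After Jun 10: 882 on hand, pool $12,070.00 (≈ $13.6848 each)
Jun 14, sell 489: 489/882 × $12,070.00 → $6,691.87
Jun 18, sell 152: 152/393 × $5,378.13 → $2,080.09
Total COGS = $6,691.87 + $2,080.09 = $8,771.96
Ending inventory (cost pool remaining) = $3,298.04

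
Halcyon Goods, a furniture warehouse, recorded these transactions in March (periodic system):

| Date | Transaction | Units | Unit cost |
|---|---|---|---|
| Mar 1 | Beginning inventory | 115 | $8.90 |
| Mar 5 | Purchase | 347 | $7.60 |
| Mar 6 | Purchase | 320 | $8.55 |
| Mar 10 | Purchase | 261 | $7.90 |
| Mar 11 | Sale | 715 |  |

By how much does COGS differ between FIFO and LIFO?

$7.55

FIFO COGS: 115 @ $8.90 + 347 @ $7.60 + 253 @ $8.55 = $5,823.85
LIFO COGS: 261 @ $7.90 + 320 @ $8.55 + 134 @ $7.60 = $5,816.30
Difference = |$5,823.85 − $5,816.30| = $7.55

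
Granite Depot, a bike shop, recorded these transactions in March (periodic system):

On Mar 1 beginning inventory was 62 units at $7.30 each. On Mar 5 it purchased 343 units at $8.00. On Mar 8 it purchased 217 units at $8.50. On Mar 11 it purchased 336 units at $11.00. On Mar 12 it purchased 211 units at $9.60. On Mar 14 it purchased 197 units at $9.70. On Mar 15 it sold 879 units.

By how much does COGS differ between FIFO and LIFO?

$911.90

FIFO COGS: 62 @ $7.30 + 343 @ $8.00 + 217 @ $8.50 + 257 @ $11.00 = $7,868.10
LIFO COGS: 197 @ $9.70 + 211 @ $9.60 + 336 @ $11.00 + 135 @ $8.50 = $8,780.00
Difference = |$7,868.10 − $8,780.00| = $911.90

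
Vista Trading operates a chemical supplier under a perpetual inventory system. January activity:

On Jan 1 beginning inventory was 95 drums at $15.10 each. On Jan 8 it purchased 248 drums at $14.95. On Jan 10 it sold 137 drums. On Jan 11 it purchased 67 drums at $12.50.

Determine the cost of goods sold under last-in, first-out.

Jan 10, 137 sold [LIFO — newest first]: 137 @ $14.95 = $2,048.15
Ending inventory: 95 @ $15.10 + 111 @ $14.95 + 67 @ $12.50 = $3,931.45

COGS = $2,048.15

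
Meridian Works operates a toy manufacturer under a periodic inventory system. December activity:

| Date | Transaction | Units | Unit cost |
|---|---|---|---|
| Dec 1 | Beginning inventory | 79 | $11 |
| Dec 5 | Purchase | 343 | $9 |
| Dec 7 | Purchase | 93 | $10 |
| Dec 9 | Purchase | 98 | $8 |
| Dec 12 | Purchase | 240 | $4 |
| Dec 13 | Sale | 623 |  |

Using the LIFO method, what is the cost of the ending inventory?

Dec 13, 623 sold [LIFO — newest first]: 240 @ $4 + 98 @ $8 + 93 @ $10 + 192 @ $9 = $4,402
Ending inventory: 79 @ $11 + 151 @ $9 = $2,228
Check: goods available $6,630 = COGS $4,402 + ending $2,228

Ending inventory = $2,228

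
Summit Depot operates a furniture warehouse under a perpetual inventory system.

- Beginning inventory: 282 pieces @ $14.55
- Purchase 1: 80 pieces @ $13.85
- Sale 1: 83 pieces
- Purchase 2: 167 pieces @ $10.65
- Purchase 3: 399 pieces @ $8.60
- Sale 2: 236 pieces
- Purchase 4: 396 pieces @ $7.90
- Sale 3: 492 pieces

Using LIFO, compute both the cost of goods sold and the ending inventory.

COGS = $7,135.25; ending inventory = $6,414.20

Sale 1 (83) [LIFO — newest first]: 80 @ $13.85 + 3 @ $14.55 = $1,151.65
Sale 2 (236) [LIFO — newest first]: 236 @ $8.60 = $2,029.60
Sale 3 (492) [LIFO — newest first]: 396 @ $7.90 + 96 @ $8.60 = $3,954.00
Total COGS = $1,151.65 + $2,029.60 + $3,954.00 = $7,135.25
Ending inventory: 279 @ $14.55 + 167 @ $10.65 + 67 @ $8.60 = $6,414.20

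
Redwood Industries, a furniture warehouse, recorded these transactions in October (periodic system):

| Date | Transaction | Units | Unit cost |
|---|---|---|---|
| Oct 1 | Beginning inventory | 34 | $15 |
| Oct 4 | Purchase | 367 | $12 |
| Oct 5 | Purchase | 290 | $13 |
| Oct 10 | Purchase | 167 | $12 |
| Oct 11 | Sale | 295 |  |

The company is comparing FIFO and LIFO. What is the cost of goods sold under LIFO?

COGS = $3,668

FIFO COGS: 34 @ $15 + 261 @ $12 = $3,642
LIFO COGS: 167 @ $12 + 128 @ $13 = $3,668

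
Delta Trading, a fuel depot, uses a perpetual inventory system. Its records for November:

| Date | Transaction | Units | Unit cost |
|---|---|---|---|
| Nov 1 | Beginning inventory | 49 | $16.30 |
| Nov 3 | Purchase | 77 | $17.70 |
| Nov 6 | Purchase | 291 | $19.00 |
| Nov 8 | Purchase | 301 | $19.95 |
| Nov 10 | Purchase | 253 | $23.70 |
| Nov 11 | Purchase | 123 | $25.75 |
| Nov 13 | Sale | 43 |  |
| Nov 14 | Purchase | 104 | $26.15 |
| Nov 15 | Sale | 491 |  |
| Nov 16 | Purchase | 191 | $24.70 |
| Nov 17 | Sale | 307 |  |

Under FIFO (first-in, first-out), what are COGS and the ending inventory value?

Nov 13, 43 sold [FIFO — oldest first]: 43 @ $16.30 = $700.90
Nov 15, 491 sold [FIFO — oldest first]: 6 @ $16.30 + 77 @ $17.70 + 291 @ $19.00 + 117 @ $19.95 = $9,323.85
Nov 17, 307 sold [FIFO — oldest first]: 184 @ $19.95 + 123 @ $23.70 = $6,585.90
Total COGS = $700.90 + $9,323.85 + $6,585.90 = $16,610.65
Ending inventory: 130 @ $23.70 + 123 @ $25.75 + 104 @ $26.15 + 191 @ $24.70 = $13,685.55
Check: goods available $30,296.20 = COGS $16,610.65 + ending $13,685.55

COGS = $16,610.65; ending inventory = $13,685.55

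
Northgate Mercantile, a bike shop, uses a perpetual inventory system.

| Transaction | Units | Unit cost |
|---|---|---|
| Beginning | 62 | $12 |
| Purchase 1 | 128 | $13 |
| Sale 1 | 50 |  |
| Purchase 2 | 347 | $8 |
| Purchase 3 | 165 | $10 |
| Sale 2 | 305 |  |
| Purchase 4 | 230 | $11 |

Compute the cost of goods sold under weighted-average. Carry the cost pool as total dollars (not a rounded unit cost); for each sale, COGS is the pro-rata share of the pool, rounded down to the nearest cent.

After Beginning: 62 on hand, pool $744.00 (≈ $12.0000 each)
After Purchase 1: 190 on hand, pool $2,408.00 (≈ $12.6737 each)
Sale 1, sell 50: 50/190 × $2,408.00 → $633.68
After Purchase 2: 487 on hand, pool $4,550.32 (≈ $9.3436 each)
After Purchase 3: 652 on hand, pool $6,200.32 (≈ $9.5097 each)
Sale 2, sell 305: 305/652 × $6,200.32 → $2,900.45
After Purchase 4: 577 on hand, pool $5,829.87 (≈ $10.1038 each)
Total COGS = $633.68 + $2,900.45 = $3,534.13
Ending inventory (cost pool remaining) = $5,829.87

COGS = $3,534.13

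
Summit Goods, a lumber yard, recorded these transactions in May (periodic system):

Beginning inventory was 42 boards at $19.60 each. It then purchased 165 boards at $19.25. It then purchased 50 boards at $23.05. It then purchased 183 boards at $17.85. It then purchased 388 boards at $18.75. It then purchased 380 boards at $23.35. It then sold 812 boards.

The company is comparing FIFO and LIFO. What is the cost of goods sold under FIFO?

COGS = $15,393.50

FIFO COGS: 42 @ $19.60 + 165 @ $19.25 + 50 @ $23.05 + 183 @ $17.85 + 372 @ $18.75 = $15,393.50
LIFO COGS: 380 @ $23.35 + 388 @ $18.75 + 44 @ $17.85 = $16,933.40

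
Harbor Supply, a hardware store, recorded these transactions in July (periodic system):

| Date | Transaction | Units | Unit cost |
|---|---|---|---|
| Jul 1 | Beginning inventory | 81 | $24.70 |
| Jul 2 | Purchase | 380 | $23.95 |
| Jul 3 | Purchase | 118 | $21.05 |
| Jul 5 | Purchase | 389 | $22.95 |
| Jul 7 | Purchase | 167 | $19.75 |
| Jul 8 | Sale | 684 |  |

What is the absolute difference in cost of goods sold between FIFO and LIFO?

FIFO COGS: 81 @ $24.70 + 380 @ $23.95 + 118 @ $21.05 + 105 @ $22.95 = $15,995.35
LIFO COGS: 167 @ $19.75 + 389 @ $22.95 + 118 @ $21.05 + 10 @ $23.95 = $14,949.20
Difference = |$15,995.35 − $14,949.20| = $1,046.15

$1,046.15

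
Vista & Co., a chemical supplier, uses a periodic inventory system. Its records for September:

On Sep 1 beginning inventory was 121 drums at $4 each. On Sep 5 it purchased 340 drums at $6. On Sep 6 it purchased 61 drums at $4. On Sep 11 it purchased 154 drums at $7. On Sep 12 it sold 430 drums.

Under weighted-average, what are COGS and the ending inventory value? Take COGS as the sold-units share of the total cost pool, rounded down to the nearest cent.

COGS = $2,446.42; ending inventory = $1,399.58

Sep 12, sell 430: 430/676 × $3,846.00 → $2,446.42
Ending inventory (cost pool remaining) = $1,399.58
Check: goods available $3,846.00 = COGS $2,446.42 + ending $1,399.58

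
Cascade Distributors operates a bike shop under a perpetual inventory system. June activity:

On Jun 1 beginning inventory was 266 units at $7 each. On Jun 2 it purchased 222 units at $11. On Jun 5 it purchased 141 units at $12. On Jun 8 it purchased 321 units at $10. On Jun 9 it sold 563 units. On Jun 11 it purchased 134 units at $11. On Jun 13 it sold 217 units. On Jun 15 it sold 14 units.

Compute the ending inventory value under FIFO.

Jun 9, 563 sold [FIFO — oldest first]: 266 @ $7 + 222 @ $11 + 75 @ $12 = $5,204
Jun 13, 217 sold [FIFO — oldest first]: 66 @ $12 + 151 @ $10 = $2,302
Jun 15, 14 sold [FIFO — oldest first]: 14 @ $10 = $140
Total COGS = $5,204 + $2,302 + $140 = $7,646
Ending inventory: 156 @ $10 + 134 @ $11 = $3,034
Check: goods available $10,680 = COGS $7,646 + ending $3,034

Ending inventory = $3,034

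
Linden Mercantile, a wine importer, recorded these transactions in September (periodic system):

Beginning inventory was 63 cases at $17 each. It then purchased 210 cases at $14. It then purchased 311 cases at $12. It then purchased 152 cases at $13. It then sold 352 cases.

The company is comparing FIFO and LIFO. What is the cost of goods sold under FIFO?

COGS = $4,959

FIFO COGS: 63 @ $17 + 210 @ $14 + 79 @ $12 = $4,959
LIFO COGS: 152 @ $13 + 200 @ $12 = $4,376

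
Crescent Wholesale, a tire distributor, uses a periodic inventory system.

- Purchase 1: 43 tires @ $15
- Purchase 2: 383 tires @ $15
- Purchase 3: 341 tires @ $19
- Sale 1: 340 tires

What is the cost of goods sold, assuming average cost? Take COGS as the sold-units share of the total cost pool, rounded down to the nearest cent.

COGS = $5,704.64

Sale 1, sell 340: 340/767 × $12,869.00 → $5,704.64
Ending inventory (cost pool remaining) = $7,164.36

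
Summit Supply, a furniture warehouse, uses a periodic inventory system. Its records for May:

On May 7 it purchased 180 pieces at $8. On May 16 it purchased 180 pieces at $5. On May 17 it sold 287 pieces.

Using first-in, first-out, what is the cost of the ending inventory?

May 17, 287 sold [FIFO — oldest first]: 180 @ $8 + 107 @ $5 = $1,975
Ending inventory: 73 @ $5 = $365
Check: goods available $2,340 = COGS $1,975 + ending $365

Ending inventory = $365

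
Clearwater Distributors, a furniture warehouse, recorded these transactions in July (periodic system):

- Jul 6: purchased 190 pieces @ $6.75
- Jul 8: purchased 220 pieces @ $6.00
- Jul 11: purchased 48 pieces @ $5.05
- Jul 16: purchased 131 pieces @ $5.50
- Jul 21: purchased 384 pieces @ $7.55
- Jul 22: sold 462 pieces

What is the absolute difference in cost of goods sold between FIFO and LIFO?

$461.30

FIFO COGS: 190 @ $6.75 + 220 @ $6.00 + 48 @ $5.05 + 4 @ $5.50 = $2,866.90
LIFO COGS: 384 @ $7.55 + 78 @ $5.50 = $3,328.20
Difference = |$2,866.90 − $3,328.20| = $461.30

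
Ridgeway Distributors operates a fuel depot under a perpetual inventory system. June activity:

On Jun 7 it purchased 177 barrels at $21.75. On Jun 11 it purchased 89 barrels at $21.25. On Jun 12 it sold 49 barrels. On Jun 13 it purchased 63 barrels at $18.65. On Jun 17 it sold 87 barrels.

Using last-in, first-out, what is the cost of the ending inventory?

Jun 12, 49 sold [LIFO — newest first]: 49 @ $21.25 = $1,041.25
Jun 17, 87 sold [LIFO — newest first]: 63 @ $18.65 + 24 @ $21.25 = $1,684.95
Total COGS = $1,041.25 + $1,684.95 = $2,726.20
Ending inventory: 177 @ $21.75 + 16 @ $21.25 = $4,189.75
Check: goods available $6,915.95 = COGS $2,726.20 + ending $4,189.75

Ending inventory = $4,189.75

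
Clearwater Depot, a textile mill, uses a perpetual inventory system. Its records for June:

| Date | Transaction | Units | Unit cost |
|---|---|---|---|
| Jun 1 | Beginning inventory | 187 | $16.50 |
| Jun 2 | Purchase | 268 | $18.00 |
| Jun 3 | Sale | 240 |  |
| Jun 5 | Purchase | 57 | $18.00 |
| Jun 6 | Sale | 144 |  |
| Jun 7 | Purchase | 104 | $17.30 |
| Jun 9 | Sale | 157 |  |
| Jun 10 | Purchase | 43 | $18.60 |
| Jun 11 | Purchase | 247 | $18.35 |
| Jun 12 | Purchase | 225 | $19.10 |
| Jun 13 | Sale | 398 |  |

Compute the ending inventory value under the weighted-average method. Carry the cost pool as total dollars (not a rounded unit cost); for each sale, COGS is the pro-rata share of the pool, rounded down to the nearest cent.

Ending inventory = $3,558.86

After Jun 1: 187 on hand, pool $3,085.50 (≈ $16.5000 each)
After Jun 2: 455 on hand, pool $7,909.50 (≈ $17.3835 each)
Jun 3, sell 240: 240/455 × $7,909.50 → $4,172.04
After Jun 5: 272 on hand, pool $4,763.46 (≈ $17.5127 each)
Jun 6, sell 144: 144/272 × $4,763.46 → $2,521.83
After Jun 7: 232 on hand, pool $4,040.83 (≈ $17.4174 each)
Jun 9, sell 157: 157/232 × $4,040.83 → $2,734.52
After Jun 10: 118 on hand, pool $2,106.11 (≈ $17.8484 each)
After Jun 11: 365 on hand, pool $6,638.56 (≈ $18.1878 each)
After Jun 12: 590 on hand, pool $10,936.06 (≈ $18.5357 each)
Jun 13, sell 398: 398/590 × $10,936.06 → $7,377.20
Total COGS = $4,172.04 + $2,521.83 + $2,734.52 + $7,377.20 = $16,805.59
Ending inventory (cost pool remaining) = $3,558.86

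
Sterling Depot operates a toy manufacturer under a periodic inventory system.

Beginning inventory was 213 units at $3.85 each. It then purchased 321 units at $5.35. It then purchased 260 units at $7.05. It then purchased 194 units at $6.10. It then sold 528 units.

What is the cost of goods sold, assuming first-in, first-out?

Sale 1 (528) [FIFO — oldest first]: 213 @ $3.85 + 315 @ $5.35 = $2,505.30
Ending inventory: 6 @ $5.35 + 260 @ $7.05 + 194 @ $6.10 = $3,048.50

COGS = $2,505.30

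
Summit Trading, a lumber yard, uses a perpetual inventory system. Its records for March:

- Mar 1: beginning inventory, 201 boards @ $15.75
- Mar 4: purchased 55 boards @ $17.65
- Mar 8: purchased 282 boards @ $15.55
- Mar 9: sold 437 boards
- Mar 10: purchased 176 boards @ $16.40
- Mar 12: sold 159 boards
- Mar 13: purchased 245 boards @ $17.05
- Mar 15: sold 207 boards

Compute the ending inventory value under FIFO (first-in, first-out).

Mar 9, 437 sold [FIFO — oldest first]: 201 @ $15.75 + 55 @ $17.65 + 181 @ $15.55 = $6,951.05
Mar 12, 159 sold [FIFO — oldest first]: 101 @ $15.55 + 58 @ $16.40 = $2,521.75
Mar 15, 207 sold [FIFO — oldest first]: 118 @ $16.40 + 89 @ $17.05 = $3,452.65
Total COGS = $6,951.05 + $2,521.75 + $3,452.65 = $12,925.45
Ending inventory: 156 @ $17.05 = $2,659.80

Ending inventory = $2,659.80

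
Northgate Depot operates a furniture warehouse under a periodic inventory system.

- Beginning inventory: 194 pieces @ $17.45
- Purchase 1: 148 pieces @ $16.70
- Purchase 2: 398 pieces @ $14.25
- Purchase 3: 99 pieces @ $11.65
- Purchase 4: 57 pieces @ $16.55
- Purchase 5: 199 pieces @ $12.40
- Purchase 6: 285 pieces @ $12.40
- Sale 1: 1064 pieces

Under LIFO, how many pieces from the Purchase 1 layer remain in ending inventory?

Sale 1 (1064) [LIFO — newest first]: 285 @ $12.40 + 199 @ $12.40 + 57 @ $16.55 + 99 @ $11.65 + 398 @ $14.25 + 26 @ $16.70 = $14,204.00
Ending inventory: 194 @ $17.45 + 122 @ $16.70 = $5,422.70
Check: goods available $19,626.70 = COGS $14,204.00 + ending $5,422.70

122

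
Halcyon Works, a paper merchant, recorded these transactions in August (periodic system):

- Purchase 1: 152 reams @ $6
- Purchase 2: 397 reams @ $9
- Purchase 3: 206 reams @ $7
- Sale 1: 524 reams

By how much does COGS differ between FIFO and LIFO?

FIFO COGS: 152 @ $6 + 372 @ $9 = $4,260
LIFO COGS: 206 @ $7 + 318 @ $9 = $4,304
Difference = |$4,260 − $4,304| = $44

$44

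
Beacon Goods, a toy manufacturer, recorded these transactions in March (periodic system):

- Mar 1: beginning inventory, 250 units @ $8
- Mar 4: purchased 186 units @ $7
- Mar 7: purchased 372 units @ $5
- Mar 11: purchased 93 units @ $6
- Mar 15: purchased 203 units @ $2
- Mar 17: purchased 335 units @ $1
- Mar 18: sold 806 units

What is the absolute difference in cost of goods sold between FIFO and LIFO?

FIFO COGS: 250 @ $8 + 186 @ $7 + 370 @ $5 = $5,152
LIFO COGS: 335 @ $1 + 203 @ $2 + 93 @ $6 + 175 @ $5 = $2,174
Difference = |$5,152 − $2,174| = $2,978

$2,978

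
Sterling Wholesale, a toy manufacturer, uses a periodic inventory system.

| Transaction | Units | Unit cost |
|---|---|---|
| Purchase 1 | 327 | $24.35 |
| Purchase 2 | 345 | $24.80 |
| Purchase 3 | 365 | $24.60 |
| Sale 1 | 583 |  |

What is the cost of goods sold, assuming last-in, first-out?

COGS = $14,385.40

Sale 1 (583) [LIFO — newest first]: 365 @ $24.60 + 218 @ $24.80 = $14,385.40
Ending inventory: 327 @ $24.35 + 127 @ $24.80 = $11,112.05
Check: goods available $25,497.45 = COGS $14,385.40 + ending $11,112.05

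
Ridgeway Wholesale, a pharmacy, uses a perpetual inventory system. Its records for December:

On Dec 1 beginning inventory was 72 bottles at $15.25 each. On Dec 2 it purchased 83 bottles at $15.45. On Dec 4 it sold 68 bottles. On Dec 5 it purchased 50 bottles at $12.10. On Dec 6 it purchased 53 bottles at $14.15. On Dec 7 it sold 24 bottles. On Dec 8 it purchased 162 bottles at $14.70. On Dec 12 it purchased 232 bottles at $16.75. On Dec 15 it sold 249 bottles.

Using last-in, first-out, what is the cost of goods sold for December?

COGS = $5,526.10

Dec 4, 68 sold [LIFO — newest first]: 68 @ $15.45 = $1,050.60
Dec 7, 24 sold [LIFO — newest first]: 24 @ $14.15 = $339.60
Dec 15, 249 sold [LIFO — newest first]: 232 @ $16.75 + 17 @ $14.70 = $4,135.90
Total COGS = $1,050.60 + $339.60 + $4,135.90 = $5,526.10
Ending inventory: 72 @ $15.25 + 15 @ $15.45 + 50 @ $12.10 + 29 @ $14.15 + 145 @ $14.70 = $4,476.60
Check: goods available $10,002.70 = COGS $5,526.10 + ending $4,476.60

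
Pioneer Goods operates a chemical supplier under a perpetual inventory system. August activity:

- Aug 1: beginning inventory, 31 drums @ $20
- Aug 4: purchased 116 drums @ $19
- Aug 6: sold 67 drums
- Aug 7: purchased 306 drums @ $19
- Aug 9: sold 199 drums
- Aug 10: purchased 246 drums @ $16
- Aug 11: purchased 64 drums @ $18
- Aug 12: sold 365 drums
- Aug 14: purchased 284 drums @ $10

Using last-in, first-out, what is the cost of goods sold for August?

COGS = $11,187

Aug 6, 67 sold [LIFO — newest first]: 67 @ $19 = $1,273
Aug 9, 199 sold [LIFO — newest first]: 199 @ $19 = $3,781
Aug 12, 365 sold [LIFO — newest first]: 64 @ $18 + 246 @ $16 + 55 @ $19 = $6,133
Total COGS = $1,273 + $3,781 + $6,133 = $11,187
Ending inventory: 31 @ $20 + 49 @ $19 + 52 @ $19 + 284 @ $10 = $5,379
Check: goods available $16,566 = COGS $11,187 + ending $5,379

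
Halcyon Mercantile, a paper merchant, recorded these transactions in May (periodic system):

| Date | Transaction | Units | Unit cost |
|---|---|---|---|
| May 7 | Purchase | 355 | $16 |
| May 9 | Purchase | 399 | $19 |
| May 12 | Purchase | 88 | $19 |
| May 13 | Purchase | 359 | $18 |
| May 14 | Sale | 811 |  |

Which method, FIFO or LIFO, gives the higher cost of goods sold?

LIFO

FIFO COGS: 355 @ $16 + 399 @ $19 + 57 @ $19 = $14,344
LIFO COGS: 359 @ $18 + 88 @ $19 + 364 @ $19 = $15,050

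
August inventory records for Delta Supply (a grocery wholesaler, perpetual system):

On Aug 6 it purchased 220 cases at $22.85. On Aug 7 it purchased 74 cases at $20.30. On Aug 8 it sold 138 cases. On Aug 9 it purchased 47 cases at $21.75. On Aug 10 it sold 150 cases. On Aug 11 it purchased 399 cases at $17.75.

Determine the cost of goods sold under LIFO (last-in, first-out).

Aug 8, 138 sold [LIFO — newest first]: 74 @ $20.30 + 64 @ $22.85 = $2,964.60
Aug 10, 150 sold [LIFO — newest first]: 47 @ $21.75 + 103 @ $22.85 = $3,375.80
Total COGS = $2,964.60 + $3,375.80 = $6,340.40
Ending inventory: 53 @ $22.85 + 399 @ $17.75 = $8,293.30
Check: goods available $14,633.70 = COGS $6,340.40 + ending $8,293.30

COGS = $6,340.40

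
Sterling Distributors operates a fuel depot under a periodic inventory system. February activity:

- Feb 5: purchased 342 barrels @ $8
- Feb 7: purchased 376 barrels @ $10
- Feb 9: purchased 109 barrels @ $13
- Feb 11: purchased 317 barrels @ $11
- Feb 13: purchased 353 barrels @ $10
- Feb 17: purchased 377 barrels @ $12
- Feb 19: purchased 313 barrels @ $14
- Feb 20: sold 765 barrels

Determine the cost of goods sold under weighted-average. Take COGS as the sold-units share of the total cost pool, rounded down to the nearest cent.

COGS = $8,337.69

Feb 20, sell 765: 765/2187 × $23,836.00 → $8,337.69
Ending inventory (cost pool remaining) = $15,498.31
Check: goods available $23,836.00 = COGS $8,337.69 + ending $15,498.31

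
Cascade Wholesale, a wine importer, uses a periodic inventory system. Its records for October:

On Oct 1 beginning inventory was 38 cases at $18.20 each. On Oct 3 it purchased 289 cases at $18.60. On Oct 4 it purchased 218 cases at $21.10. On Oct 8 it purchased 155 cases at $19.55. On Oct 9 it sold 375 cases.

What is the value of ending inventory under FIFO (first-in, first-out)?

Oct 9, 375 sold [FIFO — oldest first]: 38 @ $18.20 + 289 @ $18.60 + 48 @ $21.10 = $7,079.80
Ending inventory: 170 @ $21.10 + 155 @ $19.55 = $6,617.25

Ending inventory = $6,617.25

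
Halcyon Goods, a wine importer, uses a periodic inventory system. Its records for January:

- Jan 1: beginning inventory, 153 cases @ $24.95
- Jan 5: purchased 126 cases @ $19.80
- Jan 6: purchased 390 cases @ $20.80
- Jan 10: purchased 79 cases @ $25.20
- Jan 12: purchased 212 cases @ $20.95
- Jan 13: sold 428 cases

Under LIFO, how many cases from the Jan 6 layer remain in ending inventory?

Jan 13, 428 sold [LIFO — newest first]: 212 @ $20.95 + 79 @ $25.20 + 137 @ $20.80 = $9,281.80
Ending inventory: 153 @ $24.95 + 126 @ $19.80 + 253 @ $20.80 = $11,574.55

253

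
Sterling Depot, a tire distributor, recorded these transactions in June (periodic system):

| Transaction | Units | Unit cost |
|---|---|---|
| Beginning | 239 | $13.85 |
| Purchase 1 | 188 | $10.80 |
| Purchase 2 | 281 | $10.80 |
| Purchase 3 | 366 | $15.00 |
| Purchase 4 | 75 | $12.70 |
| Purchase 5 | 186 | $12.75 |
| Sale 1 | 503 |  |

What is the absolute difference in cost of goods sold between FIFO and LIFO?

$792.65

FIFO COGS: 239 @ $13.85 + 188 @ $10.80 + 76 @ $10.80 = $6,161.35
LIFO COGS: 186 @ $12.75 + 75 @ $12.70 + 242 @ $15.00 = $6,954.00
Difference = |$6,161.35 − $6,954.00| = $792.65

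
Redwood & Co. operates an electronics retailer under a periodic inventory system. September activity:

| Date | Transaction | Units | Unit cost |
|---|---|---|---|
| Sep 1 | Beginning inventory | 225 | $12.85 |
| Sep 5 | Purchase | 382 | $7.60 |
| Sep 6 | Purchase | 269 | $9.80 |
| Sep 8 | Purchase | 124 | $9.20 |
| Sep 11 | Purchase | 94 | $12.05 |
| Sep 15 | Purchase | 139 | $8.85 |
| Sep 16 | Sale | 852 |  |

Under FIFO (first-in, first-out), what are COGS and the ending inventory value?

Sep 16, 852 sold [FIFO — oldest first]: 225 @ $12.85 + 382 @ $7.60 + 245 @ $9.80 = $8,195.45
Ending inventory: 24 @ $9.80 + 124 @ $9.20 + 94 @ $12.05 + 139 @ $8.85 = $3,738.85
Check: goods available $11,934.30 = COGS $8,195.45 + ending $3,738.85

COGS = $8,195.45; ending inventory = $3,738.85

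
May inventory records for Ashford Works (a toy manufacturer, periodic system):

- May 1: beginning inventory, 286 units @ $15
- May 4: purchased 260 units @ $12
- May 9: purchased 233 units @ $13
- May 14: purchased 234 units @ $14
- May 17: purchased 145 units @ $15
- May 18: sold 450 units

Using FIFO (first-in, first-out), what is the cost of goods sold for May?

COGS = $6,258

May 18, 450 sold [FIFO — oldest first]: 286 @ $15 + 164 @ $12 = $6,258
Ending inventory: 96 @ $12 + 233 @ $13 + 234 @ $14 + 145 @ $15 = $9,632
Check: goods available $15,890 = COGS $6,258 + ending $9,632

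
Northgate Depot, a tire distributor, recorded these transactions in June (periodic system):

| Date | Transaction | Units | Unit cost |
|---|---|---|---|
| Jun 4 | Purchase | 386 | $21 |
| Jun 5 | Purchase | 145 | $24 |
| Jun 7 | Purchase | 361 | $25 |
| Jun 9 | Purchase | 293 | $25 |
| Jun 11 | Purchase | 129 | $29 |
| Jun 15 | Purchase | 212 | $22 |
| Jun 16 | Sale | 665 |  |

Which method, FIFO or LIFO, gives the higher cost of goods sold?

LIFO

FIFO COGS: 386 @ $21 + 145 @ $24 + 134 @ $25 = $14,936
LIFO COGS: 212 @ $22 + 129 @ $29 + 293 @ $25 + 31 @ $25 = $16,505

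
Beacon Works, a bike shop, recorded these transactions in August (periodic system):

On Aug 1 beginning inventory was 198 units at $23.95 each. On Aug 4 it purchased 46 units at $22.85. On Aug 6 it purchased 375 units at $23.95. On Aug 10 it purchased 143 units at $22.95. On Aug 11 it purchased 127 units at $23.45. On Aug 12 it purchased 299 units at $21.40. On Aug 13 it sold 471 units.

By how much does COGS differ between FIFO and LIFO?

FIFO COGS: 198 @ $23.95 + 46 @ $22.85 + 227 @ $23.95 = $11,229.85
LIFO COGS: 299 @ $21.40 + 127 @ $23.45 + 45 @ $22.95 = $10,409.50
Difference = |$11,229.85 − $10,409.50| = $820.35

$820.35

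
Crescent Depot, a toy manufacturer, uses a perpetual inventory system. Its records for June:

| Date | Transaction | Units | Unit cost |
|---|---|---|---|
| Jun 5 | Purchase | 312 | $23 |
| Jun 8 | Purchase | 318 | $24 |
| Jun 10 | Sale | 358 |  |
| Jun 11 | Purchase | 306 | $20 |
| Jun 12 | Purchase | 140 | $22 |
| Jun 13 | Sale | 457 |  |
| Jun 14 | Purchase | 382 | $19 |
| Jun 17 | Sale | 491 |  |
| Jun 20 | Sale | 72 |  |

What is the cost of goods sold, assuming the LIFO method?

Jun 10, 358 sold [LIFO — newest first]: 318 @ $24 + 40 @ $23 = $8,552
Jun 13, 457 sold [LIFO — newest first]: 140 @ $22 + 306 @ $20 + 11 @ $23 = $9,453
Jun 17, 491 sold [LIFO — newest first]: 382 @ $19 + 109 @ $23 = $9,765
Jun 20, 72 sold [LIFO — newest first]: 72 @ $23 = $1,656
Total COGS = $8,552 + $9,453 + $9,765 + $1,656 = $29,426
Ending inventory: 80 @ $23 = $1,840

COGS = $29,426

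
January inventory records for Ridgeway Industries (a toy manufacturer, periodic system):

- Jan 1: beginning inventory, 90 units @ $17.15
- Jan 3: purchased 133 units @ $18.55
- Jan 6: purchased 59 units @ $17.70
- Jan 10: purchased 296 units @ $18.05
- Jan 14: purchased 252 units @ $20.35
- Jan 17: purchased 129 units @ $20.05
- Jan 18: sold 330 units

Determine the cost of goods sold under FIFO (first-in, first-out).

Jan 18, 330 sold [FIFO — oldest first]: 90 @ $17.15 + 133 @ $18.55 + 59 @ $17.70 + 48 @ $18.05 = $5,921.35
Ending inventory: 248 @ $18.05 + 252 @ $20.35 + 129 @ $20.05 = $12,191.05
Check: goods available $18,112.40 = COGS $5,921.35 + ending $12,191.05

COGS = $5,921.35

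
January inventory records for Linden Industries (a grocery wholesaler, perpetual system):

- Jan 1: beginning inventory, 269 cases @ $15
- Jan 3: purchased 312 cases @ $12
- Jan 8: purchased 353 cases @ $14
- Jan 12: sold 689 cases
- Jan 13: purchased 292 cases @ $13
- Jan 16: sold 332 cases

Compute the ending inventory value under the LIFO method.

Ending inventory = $3,075

Jan 12, 689 sold [LIFO — newest first]: 353 @ $14 + 312 @ $12 + 24 @ $15 = $9,046
Jan 16, 332 sold [LIFO — newest first]: 292 @ $13 + 40 @ $15 = $4,396
Total COGS = $9,046 + $4,396 = $13,442
Ending inventory: 205 @ $15 = $3,075
Check: goods available $16,517 = COGS $13,442 + ending $3,075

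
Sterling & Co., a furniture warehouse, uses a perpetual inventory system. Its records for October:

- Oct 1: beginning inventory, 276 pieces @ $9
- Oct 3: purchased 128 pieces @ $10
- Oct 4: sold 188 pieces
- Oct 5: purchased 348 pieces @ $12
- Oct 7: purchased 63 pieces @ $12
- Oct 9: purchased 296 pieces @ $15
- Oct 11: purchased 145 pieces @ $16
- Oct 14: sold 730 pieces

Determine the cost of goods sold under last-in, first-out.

Oct 4, 188 sold [LIFO — newest first]: 128 @ $10 + 60 @ $9 = $1,820
Oct 14, 730 sold [LIFO — newest first]: 145 @ $16 + 296 @ $15 + 63 @ $12 + 226 @ $12 = $10,228
Total COGS = $1,820 + $10,228 = $12,048
Ending inventory: 216 @ $9 + 122 @ $12 = $3,408

COGS = $12,048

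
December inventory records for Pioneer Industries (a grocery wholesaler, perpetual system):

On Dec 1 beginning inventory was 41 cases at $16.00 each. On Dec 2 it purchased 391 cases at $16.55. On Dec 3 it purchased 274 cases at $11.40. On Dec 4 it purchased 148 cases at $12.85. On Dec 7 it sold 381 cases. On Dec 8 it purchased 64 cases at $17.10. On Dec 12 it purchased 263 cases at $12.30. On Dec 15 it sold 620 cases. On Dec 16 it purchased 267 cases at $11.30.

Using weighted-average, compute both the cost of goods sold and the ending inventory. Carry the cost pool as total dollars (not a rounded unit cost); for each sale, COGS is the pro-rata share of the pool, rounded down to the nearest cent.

After Dec 1: 41 on hand, pool $656.00 (≈ $16.0000 each)
After Dec 2: 432 on hand, pool $7,127.05 (≈ $16.4978 each)
After Dec 3: 706 on hand, pool $10,250.65 (≈ $14.5193 each)
After Dec 4: 854 on hand, pool $12,152.45 (≈ $14.2300 each)
Dec 7, sell 381: 381/854 × $12,152.45 → $5,421.64
After Dec 8: 537 on hand, pool $7,825.21 (≈ $14.5721 each)
After Dec 12: 800 on hand, pool $11,060.11 (≈ $13.8251 each)
Dec 15, sell 620: 620/800 × $11,060.11 → $8,571.58
After Dec 16: 447 on hand, pool $5,505.63 (≈ $12.3168 each)
Total COGS = $5,421.64 + $8,571.58 = $13,993.22
Ending inventory (cost pool remaining) = $5,505.63
Check: goods available $19,498.85 = COGS $13,993.22 + ending $5,505.63

COGS = $13,993.22; ending inventory = $5,505.63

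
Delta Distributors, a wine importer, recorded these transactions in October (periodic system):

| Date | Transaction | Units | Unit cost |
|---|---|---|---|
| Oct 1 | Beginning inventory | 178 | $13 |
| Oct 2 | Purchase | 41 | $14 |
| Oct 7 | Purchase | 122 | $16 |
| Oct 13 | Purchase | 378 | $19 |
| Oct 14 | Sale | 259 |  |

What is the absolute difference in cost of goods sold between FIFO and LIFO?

$1,393

FIFO COGS: 178 @ $13 + 41 @ $14 + 40 @ $16 = $3,528
LIFO COGS: 259 @ $19 = $4,921
Difference = |$3,528 − $4,921| = $1,393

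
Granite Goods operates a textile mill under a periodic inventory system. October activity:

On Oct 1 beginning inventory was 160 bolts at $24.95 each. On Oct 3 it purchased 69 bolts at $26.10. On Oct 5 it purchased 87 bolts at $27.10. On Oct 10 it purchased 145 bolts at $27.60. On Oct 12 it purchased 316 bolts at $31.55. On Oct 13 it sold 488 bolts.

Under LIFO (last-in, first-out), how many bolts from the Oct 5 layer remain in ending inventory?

60

Oct 13, 488 sold [LIFO — newest first]: 316 @ $31.55 + 145 @ $27.60 + 27 @ $27.10 = $14,703.50
Ending inventory: 160 @ $24.95 + 69 @ $26.10 + 60 @ $27.10 = $7,418.90
Check: goods available $22,122.40 = COGS $14,703.50 + ending $7,418.90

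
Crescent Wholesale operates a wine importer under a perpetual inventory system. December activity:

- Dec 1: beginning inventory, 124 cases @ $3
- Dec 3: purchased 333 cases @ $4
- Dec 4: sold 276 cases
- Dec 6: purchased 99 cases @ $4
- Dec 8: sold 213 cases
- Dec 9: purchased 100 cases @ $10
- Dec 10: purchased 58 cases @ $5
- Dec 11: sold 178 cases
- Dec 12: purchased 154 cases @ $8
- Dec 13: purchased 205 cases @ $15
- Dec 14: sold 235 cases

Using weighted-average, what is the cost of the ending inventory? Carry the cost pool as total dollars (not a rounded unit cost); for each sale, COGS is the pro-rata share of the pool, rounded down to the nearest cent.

After Dec 1: 124 on hand, pool $372.00 (≈ $3.0000 each)
After Dec 3: 457 on hand, pool $1,704.00 (≈ $3.7287 each)
Dec 4, sell 276: 276/457 × $1,704.00 → $1,029.11
After Dec 6: 280 on hand, pool $1,070.89 (≈ $3.8246 each)
Dec 8, sell 213: 213/280 × $1,070.89 → $814.64
After Dec 9: 167 on hand, pool $1,256.25 (≈ $7.5225 each)
After Dec 10: 225 on hand, pool $1,546.25 (≈ $6.8722 each)
Dec 11, sell 178: 178/225 × $1,546.25 → $1,223.25
After Dec 12: 201 on hand, pool $1,555.00 (≈ $7.7363 each)
After Dec 13: 406 on hand, pool $4,630.00 (≈ $11.4039 each)
Dec 14, sell 235: 235/406 × $4,630.00 → $2,679.92
Total COGS = $1,029.11 + $814.64 + $1,223.25 + $2,679.92 = $5,746.92
Ending inventory (cost pool remaining) = $1,950.08
Check: goods available $7,697.00 = COGS $5,746.92 + ending $1,950.08

Ending inventory = $1,950.08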